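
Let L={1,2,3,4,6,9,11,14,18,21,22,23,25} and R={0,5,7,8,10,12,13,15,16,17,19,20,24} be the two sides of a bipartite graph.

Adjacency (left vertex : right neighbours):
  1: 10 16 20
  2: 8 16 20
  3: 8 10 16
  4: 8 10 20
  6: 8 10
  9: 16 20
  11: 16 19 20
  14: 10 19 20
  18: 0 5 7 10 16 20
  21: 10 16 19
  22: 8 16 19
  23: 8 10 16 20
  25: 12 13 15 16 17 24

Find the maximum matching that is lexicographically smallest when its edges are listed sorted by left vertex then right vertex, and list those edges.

Lex-smallest maximum matching: {(1,10), (2,8), (3,16), (4,20), (11,19), (18,0), (25,12)}

|M| = 7 (so the lex-smallest maximum matching has 7 edges)
process left vertices in ascending order; for each, take the smallest-labelled available neighbour that still permits 7 edges overall, or leave it unmatched if none does
lex-smallest matching: {1-10, 2-8, 3-16, 4-20, 11-19, 18-0, 25-12}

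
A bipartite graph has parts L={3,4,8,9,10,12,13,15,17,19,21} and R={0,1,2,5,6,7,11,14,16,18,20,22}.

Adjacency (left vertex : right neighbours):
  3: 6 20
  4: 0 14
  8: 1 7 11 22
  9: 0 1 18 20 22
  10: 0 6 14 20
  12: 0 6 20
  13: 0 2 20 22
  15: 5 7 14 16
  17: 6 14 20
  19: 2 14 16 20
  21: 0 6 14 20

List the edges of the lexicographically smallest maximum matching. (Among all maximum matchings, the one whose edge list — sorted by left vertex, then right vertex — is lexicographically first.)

|M| = 9 (so the lex-smallest maximum matching has 9 edges)
process left vertices in ascending order; for each, take the smallest-labelled available neighbour that still permits 9 edges overall, or leave it unmatched if none does
lex-smallest matching: {3-6, 4-0, 8-1, 9-18, 10-14, 12-20, 13-2, 15-5, 19-16}

Lex-smallest maximum matching: {(3,6), (4,0), (8,1), (9,18), (10,14), (12,20), (13,2), (15,5), (19,16)}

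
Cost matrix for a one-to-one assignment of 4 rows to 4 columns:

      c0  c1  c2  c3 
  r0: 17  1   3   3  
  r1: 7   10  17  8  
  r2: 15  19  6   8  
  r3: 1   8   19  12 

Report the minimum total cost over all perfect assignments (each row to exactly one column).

Minimum assignment cost: 16

optimal assignment: row0→col1 (cost 1), row1→col3 (cost 8), row2→col2 (cost 6), row3→col0 (cost 1)
total = 1 + 8 + 6 + 1 = 16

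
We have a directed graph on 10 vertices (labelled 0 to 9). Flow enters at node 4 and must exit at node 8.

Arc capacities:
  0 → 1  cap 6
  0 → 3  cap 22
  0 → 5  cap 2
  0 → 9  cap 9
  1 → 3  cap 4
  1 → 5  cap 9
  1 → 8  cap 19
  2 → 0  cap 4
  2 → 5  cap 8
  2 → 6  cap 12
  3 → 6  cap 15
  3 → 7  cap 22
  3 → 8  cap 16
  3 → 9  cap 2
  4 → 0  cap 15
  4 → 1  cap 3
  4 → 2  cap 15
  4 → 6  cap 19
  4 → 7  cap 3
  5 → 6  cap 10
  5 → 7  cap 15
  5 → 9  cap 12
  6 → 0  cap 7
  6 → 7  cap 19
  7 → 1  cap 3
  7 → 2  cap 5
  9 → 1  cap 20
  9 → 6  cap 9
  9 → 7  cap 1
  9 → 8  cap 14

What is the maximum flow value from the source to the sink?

augment #1: 4→1→8 bottleneck 3, total now 3
augment #2: 4→0→1→8 bottleneck 6, total now 9
augment #3: 4→0→3→8 bottleneck 9, total now 18
augment #4: 4→7→1→8 bottleneck 3, total now 21
augment #5: 4→2→0→3→8 bottleneck 4, total now 25
augment #6: 4→2→5→9→8 bottleneck 8, total now 33
augment #7: 4→6→0→3→8 bottleneck 3, total now 36
augment #8: 4→6→0→9→8 bottleneck 4, total now 40

Maximum flow value: 40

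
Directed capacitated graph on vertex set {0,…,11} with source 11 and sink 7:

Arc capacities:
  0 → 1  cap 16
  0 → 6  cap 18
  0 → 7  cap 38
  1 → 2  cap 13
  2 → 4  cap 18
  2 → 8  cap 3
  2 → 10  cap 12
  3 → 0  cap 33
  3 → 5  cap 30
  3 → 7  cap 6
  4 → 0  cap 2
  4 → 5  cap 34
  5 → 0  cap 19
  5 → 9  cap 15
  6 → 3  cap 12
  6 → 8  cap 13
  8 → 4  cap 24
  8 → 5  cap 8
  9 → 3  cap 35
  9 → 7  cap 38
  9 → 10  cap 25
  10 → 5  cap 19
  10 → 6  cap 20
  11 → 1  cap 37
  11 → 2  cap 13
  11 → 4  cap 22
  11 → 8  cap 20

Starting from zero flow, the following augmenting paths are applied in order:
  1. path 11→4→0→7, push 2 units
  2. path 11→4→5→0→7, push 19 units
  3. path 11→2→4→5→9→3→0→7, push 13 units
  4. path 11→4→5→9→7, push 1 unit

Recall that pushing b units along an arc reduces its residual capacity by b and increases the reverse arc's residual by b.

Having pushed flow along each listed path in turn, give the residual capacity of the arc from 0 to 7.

after path 1 (11→4→0→7, push 2): res(0,7)=36
after path 2 (11→4→5→0→7, push 19): res(0,7)=17
after path 3 (11→2→4→5→9→3→0→7, push 13): res(0,7)=4
after path 4 (11→4→5→9→7, push 1): res(0,7)=4

Residual capacity of (0,7): 4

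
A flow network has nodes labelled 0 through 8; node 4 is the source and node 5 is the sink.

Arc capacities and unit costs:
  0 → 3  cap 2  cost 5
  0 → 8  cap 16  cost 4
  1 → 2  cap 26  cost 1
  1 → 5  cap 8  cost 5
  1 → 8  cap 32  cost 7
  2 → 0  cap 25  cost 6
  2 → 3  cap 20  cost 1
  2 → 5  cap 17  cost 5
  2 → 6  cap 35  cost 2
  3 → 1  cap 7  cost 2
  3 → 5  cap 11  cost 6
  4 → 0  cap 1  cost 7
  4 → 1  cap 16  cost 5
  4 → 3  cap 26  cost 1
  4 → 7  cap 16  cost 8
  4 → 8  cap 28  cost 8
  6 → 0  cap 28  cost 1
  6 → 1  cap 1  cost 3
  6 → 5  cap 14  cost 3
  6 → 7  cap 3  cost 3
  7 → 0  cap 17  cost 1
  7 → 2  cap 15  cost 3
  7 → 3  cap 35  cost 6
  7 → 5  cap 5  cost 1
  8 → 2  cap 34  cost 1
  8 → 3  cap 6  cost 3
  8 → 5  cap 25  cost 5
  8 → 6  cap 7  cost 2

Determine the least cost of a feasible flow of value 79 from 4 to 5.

Minimum cost for 79 units: 909

shortest-cost path #1: 4→3→5 push 11 @ unit cost 7 (adds 77)
shortest-cost path #2: 4→3→1→5 push 7 @ unit cost 8 (adds 56)
shortest-cost path #3: 4→7→5 push 5 @ unit cost 9 (adds 45)
shortest-cost path #4: 4→1→5 push 1 @ unit cost 10 (adds 10)
shortest-cost path #5: 4→1→2→5 push 15 @ unit cost 11 (adds 165)
shortest-cost path #6: 4→8→5 push 25 @ unit cost 13 (adds 325)
shortest-cost path #7: 4→8→6→5 push 3 @ unit cost 13 (adds 39)
shortest-cost path #8: 4→7→2→5 push 2 @ unit cost 16 (adds 32)
shortest-cost path #9: 4→7→2→6→5 push 9 @ unit cost 16 (adds 144)
shortest-cost path #10: 4→0→8→6→5 push 1 @ unit cost 16 (adds 16)
total cost = 909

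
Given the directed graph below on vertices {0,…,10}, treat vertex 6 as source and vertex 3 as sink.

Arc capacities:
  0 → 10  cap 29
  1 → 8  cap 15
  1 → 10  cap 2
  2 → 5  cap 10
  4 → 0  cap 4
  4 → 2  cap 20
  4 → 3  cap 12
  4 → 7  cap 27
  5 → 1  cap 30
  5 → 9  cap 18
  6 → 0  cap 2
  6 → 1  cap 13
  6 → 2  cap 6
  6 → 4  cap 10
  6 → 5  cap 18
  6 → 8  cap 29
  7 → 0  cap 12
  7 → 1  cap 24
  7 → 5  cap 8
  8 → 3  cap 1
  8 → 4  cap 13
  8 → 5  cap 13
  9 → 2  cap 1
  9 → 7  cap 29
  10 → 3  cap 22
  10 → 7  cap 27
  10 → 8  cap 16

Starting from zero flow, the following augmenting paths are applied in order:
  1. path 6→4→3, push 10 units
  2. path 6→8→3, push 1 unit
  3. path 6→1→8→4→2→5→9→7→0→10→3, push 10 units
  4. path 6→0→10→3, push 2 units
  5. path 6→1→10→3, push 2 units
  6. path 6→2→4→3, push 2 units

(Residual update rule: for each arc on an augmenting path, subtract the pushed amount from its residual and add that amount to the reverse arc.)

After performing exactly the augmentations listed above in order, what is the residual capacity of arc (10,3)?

Residual capacity of (10,3): 8

after path 1 (6→4→3, push 10): res(10,3)=22
after path 2 (6→8→3, push 1): res(10,3)=22
after path 3 (6→1→8→4→2→5→9→7→0→10→3, push 10): res(10,3)=12
after path 4 (6→0→10→3, push 2): res(10,3)=10
after path 5 (6→1→10→3, push 2): res(10,3)=8
after path 6 (6→2→4→3, push 2): res(10,3)=8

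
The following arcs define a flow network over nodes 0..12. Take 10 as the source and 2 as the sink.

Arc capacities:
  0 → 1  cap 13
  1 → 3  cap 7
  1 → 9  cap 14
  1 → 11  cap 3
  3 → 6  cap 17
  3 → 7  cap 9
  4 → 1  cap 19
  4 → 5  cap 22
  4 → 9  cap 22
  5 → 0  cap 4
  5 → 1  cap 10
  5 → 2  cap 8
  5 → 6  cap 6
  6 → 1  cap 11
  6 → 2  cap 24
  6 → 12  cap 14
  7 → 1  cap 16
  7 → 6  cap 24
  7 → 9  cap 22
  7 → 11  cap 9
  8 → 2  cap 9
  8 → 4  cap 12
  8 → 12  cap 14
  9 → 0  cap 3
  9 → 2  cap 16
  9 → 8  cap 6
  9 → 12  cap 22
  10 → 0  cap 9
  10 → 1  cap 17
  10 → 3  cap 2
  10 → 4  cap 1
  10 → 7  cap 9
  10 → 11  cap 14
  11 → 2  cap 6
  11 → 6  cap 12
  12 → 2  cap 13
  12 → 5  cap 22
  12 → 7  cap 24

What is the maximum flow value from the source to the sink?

Maximum flow value: 50

augment #1: 10→11→2 bottleneck 6, total now 6
augment #2: 10→1→9→2 bottleneck 14, total now 20
augment #3: 10→3→6→2 bottleneck 2, total now 22
augment #4: 10→4→5→2 bottleneck 1, total now 23
augment #5: 10→7→6→2 bottleneck 9, total now 32
augment #6: 10→11→6→2 bottleneck 8, total now 40
augment #7: 10→1→3→6→2 bottleneck 3, total now 43
augment #8: 10→0→1→3→6→2 bottleneck 2, total now 45
augment #9: 10→0→1→3→6→12→2 bottleneck 2, total now 47
augment #10: 10→0→1→11→6→12→2 bottleneck 3, total now 50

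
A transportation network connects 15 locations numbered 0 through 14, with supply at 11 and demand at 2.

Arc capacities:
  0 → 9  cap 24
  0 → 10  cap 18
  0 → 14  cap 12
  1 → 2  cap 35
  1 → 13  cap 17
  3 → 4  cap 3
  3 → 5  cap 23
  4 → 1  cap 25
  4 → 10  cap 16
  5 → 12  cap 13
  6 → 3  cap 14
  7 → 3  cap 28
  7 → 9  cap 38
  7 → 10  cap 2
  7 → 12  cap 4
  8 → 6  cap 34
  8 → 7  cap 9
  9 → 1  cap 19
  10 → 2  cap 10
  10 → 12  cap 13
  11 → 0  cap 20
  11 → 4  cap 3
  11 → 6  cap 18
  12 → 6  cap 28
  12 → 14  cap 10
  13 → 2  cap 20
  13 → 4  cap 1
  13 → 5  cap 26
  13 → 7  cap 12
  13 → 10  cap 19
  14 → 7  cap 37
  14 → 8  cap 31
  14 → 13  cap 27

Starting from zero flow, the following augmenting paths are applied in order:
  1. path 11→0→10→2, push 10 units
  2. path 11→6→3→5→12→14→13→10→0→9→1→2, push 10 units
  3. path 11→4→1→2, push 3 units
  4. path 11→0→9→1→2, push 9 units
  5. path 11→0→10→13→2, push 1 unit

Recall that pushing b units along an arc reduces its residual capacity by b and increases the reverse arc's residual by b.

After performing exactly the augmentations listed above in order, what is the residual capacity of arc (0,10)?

Residual capacity of (0,10): 17

after path 1 (11→0→10→2, push 10): res(0,10)=8
after path 2 (11→6→3→5→12→14→13→10→0→9→1→2, push 10): res(0,10)=18
after path 3 (11→4→1→2, push 3): res(0,10)=18
after path 4 (11→0→9→1→2, push 9): res(0,10)=18
after path 5 (11→0→10→13→2, push 1): res(0,10)=17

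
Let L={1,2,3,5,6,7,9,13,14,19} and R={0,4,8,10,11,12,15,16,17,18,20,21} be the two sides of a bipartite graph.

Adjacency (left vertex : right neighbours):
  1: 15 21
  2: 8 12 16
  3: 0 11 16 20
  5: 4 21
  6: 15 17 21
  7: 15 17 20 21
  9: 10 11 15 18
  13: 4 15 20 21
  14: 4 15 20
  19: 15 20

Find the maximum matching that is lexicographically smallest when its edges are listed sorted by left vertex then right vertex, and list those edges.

Lex-smallest maximum matching: {(1,15), (2,8), (3,0), (5,4), (6,17), (7,20), (9,10), (13,21)}

|M| = 8 (so the lex-smallest maximum matching has 8 edges)
process left vertices in ascending order; for each, take the smallest-labelled available neighbour that still permits 8 edges overall, or leave it unmatched if none does
lex-smallest matching: {1-15, 2-8, 3-0, 5-4, 6-17, 7-20, 9-10, 13-21}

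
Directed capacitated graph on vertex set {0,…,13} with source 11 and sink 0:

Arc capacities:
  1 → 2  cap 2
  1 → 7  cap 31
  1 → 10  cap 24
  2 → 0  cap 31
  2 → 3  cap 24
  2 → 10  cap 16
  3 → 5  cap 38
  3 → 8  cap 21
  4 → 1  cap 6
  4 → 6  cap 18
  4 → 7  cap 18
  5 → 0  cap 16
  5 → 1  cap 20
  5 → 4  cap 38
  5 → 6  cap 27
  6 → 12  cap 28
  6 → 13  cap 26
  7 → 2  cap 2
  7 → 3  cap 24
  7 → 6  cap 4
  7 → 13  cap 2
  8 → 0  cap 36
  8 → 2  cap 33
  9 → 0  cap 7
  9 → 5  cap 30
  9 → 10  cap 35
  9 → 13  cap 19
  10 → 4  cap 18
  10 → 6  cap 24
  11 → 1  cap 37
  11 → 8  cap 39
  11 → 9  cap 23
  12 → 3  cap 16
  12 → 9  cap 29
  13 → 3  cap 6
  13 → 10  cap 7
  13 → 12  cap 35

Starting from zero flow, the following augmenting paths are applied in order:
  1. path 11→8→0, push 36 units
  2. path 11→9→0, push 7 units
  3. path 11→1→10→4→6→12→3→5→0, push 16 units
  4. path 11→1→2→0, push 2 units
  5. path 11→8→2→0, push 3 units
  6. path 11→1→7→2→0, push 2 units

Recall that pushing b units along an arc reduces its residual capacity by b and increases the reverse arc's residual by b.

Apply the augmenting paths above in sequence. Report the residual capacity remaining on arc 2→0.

after path 1 (11→8→0, push 36): res(2,0)=31
after path 2 (11→9→0, push 7): res(2,0)=31
after path 3 (11→1→10→4→6→12→3→5→0, push 16): res(2,0)=31
after path 4 (11→1→2→0, push 2): res(2,0)=29
after path 5 (11→8→2→0, push 3): res(2,0)=26
after path 6 (11→1→7→2→0, push 2): res(2,0)=24

Residual capacity of (2,0): 24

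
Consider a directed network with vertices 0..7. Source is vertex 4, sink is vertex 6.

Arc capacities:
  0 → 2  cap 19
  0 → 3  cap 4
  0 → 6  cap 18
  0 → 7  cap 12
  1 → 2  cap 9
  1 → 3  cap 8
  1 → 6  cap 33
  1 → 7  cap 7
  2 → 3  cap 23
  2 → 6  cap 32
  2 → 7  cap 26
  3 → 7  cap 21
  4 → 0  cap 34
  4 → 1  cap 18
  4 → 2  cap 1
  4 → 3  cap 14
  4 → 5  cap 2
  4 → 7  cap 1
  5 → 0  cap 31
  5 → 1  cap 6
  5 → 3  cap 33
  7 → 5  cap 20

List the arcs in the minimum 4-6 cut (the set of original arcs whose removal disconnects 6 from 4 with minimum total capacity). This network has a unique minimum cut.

Min-cut arcs: {(0,2), (0,6), (4,1), (4,2), (5,1)} (total capacity 62)

augment #1: 4→0→6 push 18
augment #2: 4→1→6 push 18
augment #3: 4→2→6 push 1
augment #4: 4→0→2→6 push 16
augment #5: 4→5→1→6 push 2
augment #6: 4→7→5→1→6 push 1
augment #7: 4→3→7→5→1→6 push 3
augment #8: 4→3→7→5→0→2→6 push 3
max flow = 62; residual-reachable set from 4 gives S-side
cut edges (S→T): {(0,2), (0,6), (4,1), (4,2), (5,1)} total cap 62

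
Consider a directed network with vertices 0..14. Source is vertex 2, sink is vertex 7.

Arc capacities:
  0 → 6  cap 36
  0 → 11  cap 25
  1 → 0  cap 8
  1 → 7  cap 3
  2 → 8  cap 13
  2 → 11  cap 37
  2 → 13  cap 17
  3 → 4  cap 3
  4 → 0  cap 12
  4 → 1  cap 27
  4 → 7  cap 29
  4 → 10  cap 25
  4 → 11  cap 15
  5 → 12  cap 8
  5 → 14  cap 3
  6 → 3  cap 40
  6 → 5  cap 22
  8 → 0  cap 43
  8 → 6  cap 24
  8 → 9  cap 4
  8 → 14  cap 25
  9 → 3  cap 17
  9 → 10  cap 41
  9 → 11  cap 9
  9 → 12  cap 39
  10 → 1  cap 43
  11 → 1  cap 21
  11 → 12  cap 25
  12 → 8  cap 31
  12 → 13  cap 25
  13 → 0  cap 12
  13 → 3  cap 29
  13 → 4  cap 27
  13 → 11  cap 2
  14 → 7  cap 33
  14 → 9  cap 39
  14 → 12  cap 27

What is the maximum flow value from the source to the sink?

Maximum flow value: 60

augment #1: 2→8→14→7 bottleneck 13, total now 13
augment #2: 2→11→1→7 bottleneck 3, total now 16
augment #3: 2→13→4→7 bottleneck 17, total now 33
augment #4: 2→11→12→8→14→7 bottleneck 12, total now 45
augment #5: 2→11→12→13→4→7 bottleneck 10, total now 55
augment #6: 2→11→12→13→3→4→7 bottleneck 2, total now 57
augment #7: 2→11→1→0→6→5→14→7 bottleneck 3, total now 60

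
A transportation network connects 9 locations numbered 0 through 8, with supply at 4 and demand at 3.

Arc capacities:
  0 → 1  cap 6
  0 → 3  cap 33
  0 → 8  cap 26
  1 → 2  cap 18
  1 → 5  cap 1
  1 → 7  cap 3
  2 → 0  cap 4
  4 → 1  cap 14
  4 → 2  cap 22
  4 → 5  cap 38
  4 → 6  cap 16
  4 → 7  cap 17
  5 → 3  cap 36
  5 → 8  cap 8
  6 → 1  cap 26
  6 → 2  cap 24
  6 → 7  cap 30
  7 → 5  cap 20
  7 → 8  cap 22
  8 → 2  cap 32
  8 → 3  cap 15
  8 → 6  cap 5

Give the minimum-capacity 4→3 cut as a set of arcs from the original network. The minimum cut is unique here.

Min-cut arcs: {(2,0), (5,3), (8,3)} (total capacity 55)

augment #1: 4→5→3 push 36
augment #2: 4→2→0→3 push 4
augment #3: 4→5→8→3 push 2
augment #4: 4→7→8→3 push 13
max flow = 55; residual-reachable set from 4 gives S-side
cut edges (S→T): {(2,0), (5,3), (8,3)} total cap 55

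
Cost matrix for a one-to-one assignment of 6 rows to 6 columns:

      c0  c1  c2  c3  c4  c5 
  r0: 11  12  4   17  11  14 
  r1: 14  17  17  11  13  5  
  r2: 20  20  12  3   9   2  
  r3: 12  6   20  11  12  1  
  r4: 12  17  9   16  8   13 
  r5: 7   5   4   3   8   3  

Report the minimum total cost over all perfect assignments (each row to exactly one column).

optimal assignment: row0→col2 (cost 4), row1→col5 (cost 5), row2→col3 (cost 3), row3→col1 (cost 6), row4→col4 (cost 8), row5→col0 (cost 7)
total = 4 + 5 + 3 + 6 + 8 + 7 = 33

Minimum assignment cost: 33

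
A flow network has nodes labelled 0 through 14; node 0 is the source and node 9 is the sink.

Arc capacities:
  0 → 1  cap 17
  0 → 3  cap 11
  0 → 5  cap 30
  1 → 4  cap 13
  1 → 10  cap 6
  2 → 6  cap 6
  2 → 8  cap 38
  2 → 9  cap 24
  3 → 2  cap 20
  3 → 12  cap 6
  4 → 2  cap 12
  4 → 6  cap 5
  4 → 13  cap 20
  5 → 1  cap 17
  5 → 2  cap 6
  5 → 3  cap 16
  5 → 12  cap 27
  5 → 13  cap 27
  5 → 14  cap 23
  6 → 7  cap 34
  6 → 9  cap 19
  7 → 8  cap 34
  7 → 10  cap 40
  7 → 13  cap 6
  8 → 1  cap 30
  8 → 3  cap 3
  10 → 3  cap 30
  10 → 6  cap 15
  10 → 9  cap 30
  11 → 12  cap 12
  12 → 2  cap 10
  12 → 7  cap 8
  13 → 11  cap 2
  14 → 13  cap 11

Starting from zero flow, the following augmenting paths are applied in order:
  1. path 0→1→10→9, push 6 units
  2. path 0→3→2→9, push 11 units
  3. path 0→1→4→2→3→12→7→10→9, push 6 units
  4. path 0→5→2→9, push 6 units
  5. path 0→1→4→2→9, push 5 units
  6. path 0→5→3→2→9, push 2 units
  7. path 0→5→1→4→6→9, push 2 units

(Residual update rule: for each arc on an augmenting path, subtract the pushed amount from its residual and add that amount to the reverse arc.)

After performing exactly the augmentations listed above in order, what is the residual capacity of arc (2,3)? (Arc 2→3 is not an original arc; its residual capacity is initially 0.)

Residual capacity of (2,3): 7

after path 1 (0→1→10→9, push 6): res(2,3)=0
after path 2 (0→3→2→9, push 11): res(2,3)=11
after path 3 (0→1→4→2→3→12→7→10→9, push 6): res(2,3)=5
after path 4 (0→5→2→9, push 6): res(2,3)=5
after path 5 (0→1→4→2→9, push 5): res(2,3)=5
after path 6 (0→5→3→2→9, push 2): res(2,3)=7
after path 7 (0→5→1→4→6→9, push 2): res(2,3)=7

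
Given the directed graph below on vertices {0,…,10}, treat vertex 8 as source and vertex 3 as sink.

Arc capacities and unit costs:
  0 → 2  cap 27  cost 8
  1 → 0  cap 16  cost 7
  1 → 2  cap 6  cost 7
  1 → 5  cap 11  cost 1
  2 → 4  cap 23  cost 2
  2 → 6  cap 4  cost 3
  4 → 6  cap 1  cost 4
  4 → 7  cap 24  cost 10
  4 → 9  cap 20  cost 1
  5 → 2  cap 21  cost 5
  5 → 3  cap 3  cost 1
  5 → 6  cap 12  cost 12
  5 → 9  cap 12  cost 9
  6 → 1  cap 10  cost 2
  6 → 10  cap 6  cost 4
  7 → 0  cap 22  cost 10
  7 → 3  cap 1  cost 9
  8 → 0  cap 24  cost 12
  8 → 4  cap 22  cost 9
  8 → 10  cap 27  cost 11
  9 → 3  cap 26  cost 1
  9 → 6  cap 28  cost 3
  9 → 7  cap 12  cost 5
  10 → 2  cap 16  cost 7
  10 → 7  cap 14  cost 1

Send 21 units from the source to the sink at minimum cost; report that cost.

shortest-cost path #1: 8→4→9→3 push 20 @ unit cost 11 (adds 220)
shortest-cost path #2: 8→4→6→1→5→3 push 1 @ unit cost 17 (adds 17)
total cost = 237

Minimum cost for 21 units: 237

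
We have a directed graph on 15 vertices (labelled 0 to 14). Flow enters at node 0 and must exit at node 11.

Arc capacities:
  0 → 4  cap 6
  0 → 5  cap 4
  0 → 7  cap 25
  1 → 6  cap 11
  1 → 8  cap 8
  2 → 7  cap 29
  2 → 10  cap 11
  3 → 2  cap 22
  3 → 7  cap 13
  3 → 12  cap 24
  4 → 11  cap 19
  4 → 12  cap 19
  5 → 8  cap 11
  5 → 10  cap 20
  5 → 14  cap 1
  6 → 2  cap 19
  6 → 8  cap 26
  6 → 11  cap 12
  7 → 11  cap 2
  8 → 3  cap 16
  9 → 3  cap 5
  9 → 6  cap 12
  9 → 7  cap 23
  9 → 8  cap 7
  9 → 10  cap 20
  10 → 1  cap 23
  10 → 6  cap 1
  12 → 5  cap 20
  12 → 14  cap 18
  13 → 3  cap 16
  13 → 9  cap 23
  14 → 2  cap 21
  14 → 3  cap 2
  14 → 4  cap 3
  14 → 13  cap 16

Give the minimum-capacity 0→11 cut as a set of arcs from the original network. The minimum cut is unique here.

augment #1: 0→4→11 push 6
augment #2: 0→7→11 push 2
augment #3: 0→5→10→6→11 push 1
augment #4: 0→5→14→4→11 push 1
augment #5: 0→5→10→1→6→11 push 2
max flow = 12; residual-reachable set from 0 gives S-side
cut edges (S→T): {(0,4), (0,5), (7,11)} total cap 12

Min-cut arcs: {(0,4), (0,5), (7,11)} (total capacity 12)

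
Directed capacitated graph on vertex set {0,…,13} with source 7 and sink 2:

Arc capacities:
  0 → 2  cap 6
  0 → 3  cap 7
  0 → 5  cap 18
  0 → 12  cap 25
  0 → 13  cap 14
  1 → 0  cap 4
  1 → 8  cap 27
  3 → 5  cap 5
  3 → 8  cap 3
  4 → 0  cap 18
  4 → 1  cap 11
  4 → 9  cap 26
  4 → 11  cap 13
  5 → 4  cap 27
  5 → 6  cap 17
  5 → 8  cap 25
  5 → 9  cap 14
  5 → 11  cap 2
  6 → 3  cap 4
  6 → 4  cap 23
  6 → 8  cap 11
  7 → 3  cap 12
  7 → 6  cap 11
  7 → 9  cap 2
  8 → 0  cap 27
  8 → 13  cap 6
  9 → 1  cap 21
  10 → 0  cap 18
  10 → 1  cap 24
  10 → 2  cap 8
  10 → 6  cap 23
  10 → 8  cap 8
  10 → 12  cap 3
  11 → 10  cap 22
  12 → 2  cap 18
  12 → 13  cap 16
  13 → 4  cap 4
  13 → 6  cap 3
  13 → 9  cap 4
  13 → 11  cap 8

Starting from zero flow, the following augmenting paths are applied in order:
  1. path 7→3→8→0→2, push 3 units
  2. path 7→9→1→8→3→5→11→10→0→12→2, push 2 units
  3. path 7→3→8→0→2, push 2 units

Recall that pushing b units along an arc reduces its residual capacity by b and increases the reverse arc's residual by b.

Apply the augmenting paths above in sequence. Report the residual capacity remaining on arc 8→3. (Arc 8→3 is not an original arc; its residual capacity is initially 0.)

Residual capacity of (8,3): 3

after path 1 (7→3→8→0→2, push 3): res(8,3)=3
after path 2 (7→9→1→8→3→5→11→10→0→12→2, push 2): res(8,3)=1
after path 3 (7→3→8→0→2, push 2): res(8,3)=3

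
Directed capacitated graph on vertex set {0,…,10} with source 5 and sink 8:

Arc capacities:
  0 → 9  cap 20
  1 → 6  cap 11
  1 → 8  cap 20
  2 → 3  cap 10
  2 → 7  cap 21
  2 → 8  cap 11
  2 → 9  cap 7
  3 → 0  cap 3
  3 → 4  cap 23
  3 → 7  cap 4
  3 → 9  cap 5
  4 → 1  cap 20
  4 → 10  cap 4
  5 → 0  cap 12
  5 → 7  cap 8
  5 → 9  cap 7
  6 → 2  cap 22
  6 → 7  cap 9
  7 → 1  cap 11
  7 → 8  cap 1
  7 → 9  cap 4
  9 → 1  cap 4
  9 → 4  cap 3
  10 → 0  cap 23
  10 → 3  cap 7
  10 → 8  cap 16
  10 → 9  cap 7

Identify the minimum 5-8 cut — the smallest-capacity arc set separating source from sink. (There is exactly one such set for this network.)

Min-cut arcs: {(5,7), (9,1), (9,4)} (total capacity 15)

augment #1: 5→7→8 push 1
augment #2: 5→7→1→8 push 7
augment #3: 5→9→1→8 push 4
augment #4: 5→9→4→1→8 push 3
max flow = 15; residual-reachable set from 5 gives S-side
cut edges (S→T): {(5,7), (9,1), (9,4)} total cap 15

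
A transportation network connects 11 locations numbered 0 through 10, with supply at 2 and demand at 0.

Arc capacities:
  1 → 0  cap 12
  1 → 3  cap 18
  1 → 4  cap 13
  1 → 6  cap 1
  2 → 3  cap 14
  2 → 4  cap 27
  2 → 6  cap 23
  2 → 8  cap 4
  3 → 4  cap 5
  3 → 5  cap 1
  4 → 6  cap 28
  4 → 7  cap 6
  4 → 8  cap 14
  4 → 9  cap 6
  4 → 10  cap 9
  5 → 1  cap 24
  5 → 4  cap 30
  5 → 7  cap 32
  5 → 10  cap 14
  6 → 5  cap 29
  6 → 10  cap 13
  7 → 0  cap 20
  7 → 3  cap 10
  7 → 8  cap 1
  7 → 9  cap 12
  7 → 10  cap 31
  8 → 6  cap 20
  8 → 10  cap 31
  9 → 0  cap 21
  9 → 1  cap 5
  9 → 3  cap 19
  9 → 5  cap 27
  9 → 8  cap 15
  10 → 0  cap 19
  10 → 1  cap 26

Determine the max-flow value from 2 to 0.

augment #1: 2→4→7→0 bottleneck 6, total now 6
augment #2: 2→4→9→0 bottleneck 6, total now 12
augment #3: 2→4→10→0 bottleneck 9, total now 21
augment #4: 2→6→10→0 bottleneck 10, total now 31
augment #5: 2→3→5→1→0 bottleneck 1, total now 32
augment #6: 2→6→5→1→0 bottleneck 11, total now 43
augment #7: 2→6→5→7→0 bottleneck 2, total now 45
augment #8: 2→4→6→5→7→0 bottleneck 6, total now 51
augment #9: 2→8→6→5→7→0 bottleneck 4, total now 55
augment #10: 2→3→4→6→5→7→0 bottleneck 2, total now 57
augment #11: 2→3→4→6→5→7→9→0 bottleneck 3, total now 60

Maximum flow value: 60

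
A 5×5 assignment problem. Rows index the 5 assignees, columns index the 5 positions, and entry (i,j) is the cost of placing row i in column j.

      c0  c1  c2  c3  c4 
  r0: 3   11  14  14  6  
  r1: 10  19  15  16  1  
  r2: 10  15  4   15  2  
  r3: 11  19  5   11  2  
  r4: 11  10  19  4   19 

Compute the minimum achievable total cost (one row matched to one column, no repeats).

Minimum assignment cost: 28

optimal assignment: row0→col0 (cost 3), row1→col4 (cost 1), row2→col1 (cost 15), row3→col2 (cost 5), row4→col3 (cost 4)
total = 3 + 1 + 15 + 5 + 4 = 28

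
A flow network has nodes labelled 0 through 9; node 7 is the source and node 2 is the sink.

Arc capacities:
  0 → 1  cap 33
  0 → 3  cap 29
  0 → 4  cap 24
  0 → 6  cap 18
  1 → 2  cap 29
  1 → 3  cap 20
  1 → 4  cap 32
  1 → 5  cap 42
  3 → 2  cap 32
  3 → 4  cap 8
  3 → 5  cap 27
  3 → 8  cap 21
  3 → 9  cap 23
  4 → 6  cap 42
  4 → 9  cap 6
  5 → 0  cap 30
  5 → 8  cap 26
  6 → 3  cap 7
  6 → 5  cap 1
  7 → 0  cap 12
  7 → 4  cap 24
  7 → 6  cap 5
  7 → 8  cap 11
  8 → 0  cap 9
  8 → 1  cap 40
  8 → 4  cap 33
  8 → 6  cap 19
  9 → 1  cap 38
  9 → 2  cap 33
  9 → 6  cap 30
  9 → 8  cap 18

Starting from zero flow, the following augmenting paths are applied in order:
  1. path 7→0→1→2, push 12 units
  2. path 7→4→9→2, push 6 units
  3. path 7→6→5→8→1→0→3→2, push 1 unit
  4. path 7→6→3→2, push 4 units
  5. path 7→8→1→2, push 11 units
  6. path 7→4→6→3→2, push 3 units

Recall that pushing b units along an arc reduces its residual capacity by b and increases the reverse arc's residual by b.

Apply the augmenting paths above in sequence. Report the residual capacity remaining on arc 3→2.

Residual capacity of (3,2): 24

after path 1 (7→0→1→2, push 12): res(3,2)=32
after path 2 (7→4→9→2, push 6): res(3,2)=32
after path 3 (7→6→5→8→1→0→3→2, push 1): res(3,2)=31
after path 4 (7→6→3→2, push 4): res(3,2)=27
after path 5 (7→8→1→2, push 11): res(3,2)=27
after path 6 (7→4→6→3→2, push 3): res(3,2)=24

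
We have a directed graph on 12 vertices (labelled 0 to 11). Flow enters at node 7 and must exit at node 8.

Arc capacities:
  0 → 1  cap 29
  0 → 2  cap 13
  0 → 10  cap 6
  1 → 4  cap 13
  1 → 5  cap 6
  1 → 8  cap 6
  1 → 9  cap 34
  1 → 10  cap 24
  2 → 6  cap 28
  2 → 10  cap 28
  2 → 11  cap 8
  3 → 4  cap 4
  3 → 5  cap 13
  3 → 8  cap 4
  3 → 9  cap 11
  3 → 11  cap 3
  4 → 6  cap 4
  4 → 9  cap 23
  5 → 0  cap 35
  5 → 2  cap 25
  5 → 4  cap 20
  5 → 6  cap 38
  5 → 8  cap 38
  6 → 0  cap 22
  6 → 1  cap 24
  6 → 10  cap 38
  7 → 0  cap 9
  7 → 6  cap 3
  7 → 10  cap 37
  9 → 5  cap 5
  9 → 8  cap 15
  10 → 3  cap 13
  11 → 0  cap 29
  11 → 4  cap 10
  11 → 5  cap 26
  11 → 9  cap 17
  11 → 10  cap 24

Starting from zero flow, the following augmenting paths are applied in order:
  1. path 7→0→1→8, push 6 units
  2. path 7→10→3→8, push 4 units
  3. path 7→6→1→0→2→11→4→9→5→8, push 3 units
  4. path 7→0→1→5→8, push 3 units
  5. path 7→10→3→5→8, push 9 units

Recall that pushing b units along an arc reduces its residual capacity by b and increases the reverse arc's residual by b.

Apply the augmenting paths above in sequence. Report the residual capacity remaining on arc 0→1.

Residual capacity of (0,1): 23

after path 1 (7→0→1→8, push 6): res(0,1)=23
after path 2 (7→10→3→8, push 4): res(0,1)=23
after path 3 (7→6→1→0→2→11→4→9→5→8, push 3): res(0,1)=26
after path 4 (7→0→1→5→8, push 3): res(0,1)=23
after path 5 (7→10→3→5→8, push 9): res(0,1)=23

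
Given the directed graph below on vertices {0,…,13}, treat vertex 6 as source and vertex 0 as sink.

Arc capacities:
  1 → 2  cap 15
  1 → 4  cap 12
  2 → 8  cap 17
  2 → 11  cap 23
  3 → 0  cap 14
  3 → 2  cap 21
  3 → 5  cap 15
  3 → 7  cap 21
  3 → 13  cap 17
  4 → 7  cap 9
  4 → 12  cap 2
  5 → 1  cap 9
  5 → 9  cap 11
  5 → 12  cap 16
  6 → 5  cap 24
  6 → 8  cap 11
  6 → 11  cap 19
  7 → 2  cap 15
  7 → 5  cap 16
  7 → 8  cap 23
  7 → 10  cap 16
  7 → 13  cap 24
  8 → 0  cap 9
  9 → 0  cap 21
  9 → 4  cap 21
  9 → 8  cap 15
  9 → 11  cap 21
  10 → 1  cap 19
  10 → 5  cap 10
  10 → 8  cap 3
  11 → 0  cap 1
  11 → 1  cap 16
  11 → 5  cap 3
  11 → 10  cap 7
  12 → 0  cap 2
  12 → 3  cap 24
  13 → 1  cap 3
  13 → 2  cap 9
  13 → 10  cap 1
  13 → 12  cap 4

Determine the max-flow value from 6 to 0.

Maximum flow value: 37

augment #1: 6→8→0 bottleneck 9, total now 9
augment #2: 6→11→0 bottleneck 1, total now 10
augment #3: 6→5→9→0 bottleneck 11, total now 21
augment #4: 6→5→12→0 bottleneck 2, total now 23
augment #5: 6→5→12→3→0 bottleneck 11, total now 34
augment #6: 6→11→5→12→3→0 bottleneck 3, total now 37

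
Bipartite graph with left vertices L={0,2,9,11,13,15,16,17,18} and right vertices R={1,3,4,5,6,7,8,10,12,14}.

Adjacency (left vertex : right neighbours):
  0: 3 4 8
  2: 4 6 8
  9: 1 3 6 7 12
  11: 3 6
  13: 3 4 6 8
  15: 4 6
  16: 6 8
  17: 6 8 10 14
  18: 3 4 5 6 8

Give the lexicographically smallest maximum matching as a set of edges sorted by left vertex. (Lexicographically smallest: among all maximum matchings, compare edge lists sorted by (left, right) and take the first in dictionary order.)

|M| = 7 (so the lex-smallest maximum matching has 7 edges)
process left vertices in ascending order; for each, take the smallest-labelled available neighbour that still permits 7 edges overall, or leave it unmatched if none does
lex-smallest matching: {0-3, 2-4, 9-1, 11-6, 13-8, 17-10, 18-5}

Lex-smallest maximum matching: {(0,3), (2,4), (9,1), (11,6), (13,8), (17,10), (18,5)}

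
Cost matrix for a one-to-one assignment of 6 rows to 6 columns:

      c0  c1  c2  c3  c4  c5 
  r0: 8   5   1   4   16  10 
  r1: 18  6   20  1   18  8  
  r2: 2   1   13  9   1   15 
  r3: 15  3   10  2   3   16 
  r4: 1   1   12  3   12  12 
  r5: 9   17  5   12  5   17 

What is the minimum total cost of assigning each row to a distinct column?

optimal assignment: row0→col2 (cost 1), row1→col5 (cost 8), row2→col1 (cost 1), row3→col3 (cost 2), row4→col0 (cost 1), row5→col4 (cost 5)
total = 1 + 8 + 1 + 2 + 1 + 5 = 18

Minimum assignment cost: 18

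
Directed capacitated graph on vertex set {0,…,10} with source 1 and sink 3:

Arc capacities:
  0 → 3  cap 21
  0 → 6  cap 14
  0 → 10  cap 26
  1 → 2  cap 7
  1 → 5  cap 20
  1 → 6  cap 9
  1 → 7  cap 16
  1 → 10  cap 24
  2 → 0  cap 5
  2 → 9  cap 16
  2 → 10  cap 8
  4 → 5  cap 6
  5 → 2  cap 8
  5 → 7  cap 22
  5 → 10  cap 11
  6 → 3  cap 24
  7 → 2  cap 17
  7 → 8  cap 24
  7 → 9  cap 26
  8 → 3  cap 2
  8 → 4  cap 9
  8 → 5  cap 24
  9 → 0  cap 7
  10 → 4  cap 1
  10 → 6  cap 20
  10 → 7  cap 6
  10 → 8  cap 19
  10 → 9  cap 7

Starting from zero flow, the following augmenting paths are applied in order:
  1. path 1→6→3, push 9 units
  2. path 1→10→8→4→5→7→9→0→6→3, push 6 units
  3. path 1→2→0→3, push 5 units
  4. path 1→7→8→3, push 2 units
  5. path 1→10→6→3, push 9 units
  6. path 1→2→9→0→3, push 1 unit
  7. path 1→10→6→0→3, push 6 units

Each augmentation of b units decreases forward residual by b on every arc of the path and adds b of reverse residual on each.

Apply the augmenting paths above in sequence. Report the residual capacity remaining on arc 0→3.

after path 1 (1→6→3, push 9): res(0,3)=21
after path 2 (1→10→8→4→5→7→9→0→6→3, push 6): res(0,3)=21
after path 3 (1→2→0→3, push 5): res(0,3)=16
after path 4 (1→7→8→3, push 2): res(0,3)=16
after path 5 (1→10→6→3, push 9): res(0,3)=16
after path 6 (1→2→9→0→3, push 1): res(0,3)=15
after path 7 (1→10→6→0→3, push 6): res(0,3)=9

Residual capacity of (0,3): 9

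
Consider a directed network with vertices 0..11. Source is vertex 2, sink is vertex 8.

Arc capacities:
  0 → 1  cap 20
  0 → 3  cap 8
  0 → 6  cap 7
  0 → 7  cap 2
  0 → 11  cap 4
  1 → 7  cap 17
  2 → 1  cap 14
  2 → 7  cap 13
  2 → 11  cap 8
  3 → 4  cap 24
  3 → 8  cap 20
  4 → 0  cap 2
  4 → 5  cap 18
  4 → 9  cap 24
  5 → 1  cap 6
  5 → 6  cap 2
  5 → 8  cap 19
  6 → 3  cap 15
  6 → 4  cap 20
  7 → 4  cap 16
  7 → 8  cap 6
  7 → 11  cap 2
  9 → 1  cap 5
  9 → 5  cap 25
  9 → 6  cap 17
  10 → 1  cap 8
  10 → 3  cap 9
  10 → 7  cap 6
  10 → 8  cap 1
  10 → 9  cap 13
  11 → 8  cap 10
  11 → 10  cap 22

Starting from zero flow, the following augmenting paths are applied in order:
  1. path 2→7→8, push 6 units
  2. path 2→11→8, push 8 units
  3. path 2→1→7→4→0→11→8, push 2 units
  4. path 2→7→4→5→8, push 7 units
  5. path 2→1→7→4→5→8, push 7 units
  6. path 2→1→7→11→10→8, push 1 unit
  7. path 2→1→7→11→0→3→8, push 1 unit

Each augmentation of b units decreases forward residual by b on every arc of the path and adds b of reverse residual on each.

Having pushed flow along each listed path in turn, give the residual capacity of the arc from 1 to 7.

Residual capacity of (1,7): 6

after path 1 (2→7→8, push 6): res(1,7)=17
after path 2 (2→11→8, push 8): res(1,7)=17
after path 3 (2→1→7→4→0→11→8, push 2): res(1,7)=15
after path 4 (2→7→4→5→8, push 7): res(1,7)=15
after path 5 (2→1→7→4→5→8, push 7): res(1,7)=8
after path 6 (2→1→7→11→10→8, push 1): res(1,7)=7
after path 7 (2→1→7→11→0→3→8, push 1): res(1,7)=6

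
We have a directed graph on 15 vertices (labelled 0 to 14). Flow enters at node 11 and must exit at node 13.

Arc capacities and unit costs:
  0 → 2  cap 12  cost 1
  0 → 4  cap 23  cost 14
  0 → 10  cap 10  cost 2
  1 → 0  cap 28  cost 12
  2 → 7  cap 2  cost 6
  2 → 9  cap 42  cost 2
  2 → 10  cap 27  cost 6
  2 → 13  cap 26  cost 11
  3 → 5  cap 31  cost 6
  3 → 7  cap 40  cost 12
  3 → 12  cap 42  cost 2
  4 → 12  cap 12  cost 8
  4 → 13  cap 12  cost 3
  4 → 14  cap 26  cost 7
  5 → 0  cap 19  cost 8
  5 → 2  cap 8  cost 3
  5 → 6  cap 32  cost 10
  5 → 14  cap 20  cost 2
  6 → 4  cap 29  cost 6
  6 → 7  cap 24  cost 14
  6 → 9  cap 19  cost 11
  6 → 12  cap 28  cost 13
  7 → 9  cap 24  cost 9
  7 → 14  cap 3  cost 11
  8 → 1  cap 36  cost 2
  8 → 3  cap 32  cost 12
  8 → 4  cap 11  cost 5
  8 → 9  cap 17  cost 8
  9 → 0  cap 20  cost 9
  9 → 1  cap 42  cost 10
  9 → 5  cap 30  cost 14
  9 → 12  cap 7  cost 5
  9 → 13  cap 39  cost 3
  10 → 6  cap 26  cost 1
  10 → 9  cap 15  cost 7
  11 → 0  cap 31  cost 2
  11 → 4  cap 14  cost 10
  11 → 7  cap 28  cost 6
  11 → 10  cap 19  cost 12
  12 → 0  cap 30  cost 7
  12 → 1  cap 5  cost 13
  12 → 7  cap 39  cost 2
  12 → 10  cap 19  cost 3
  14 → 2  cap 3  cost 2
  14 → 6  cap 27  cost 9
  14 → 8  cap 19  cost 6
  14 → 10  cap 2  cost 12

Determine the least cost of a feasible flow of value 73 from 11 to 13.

Minimum cost for 73 units: 1460

shortest-cost path #1: 11→0→2→9→13 push 12 @ unit cost 8 (adds 96)
shortest-cost path #2: 11→4→13 push 12 @ unit cost 13 (adds 156)
shortest-cost path #3: 11→0→10→9→13 push 10 @ unit cost 14 (adds 140)
shortest-cost path #4: 11→7→9→13 push 17 @ unit cost 18 (adds 306)
shortest-cost path #5: 11→7→9→2→13 push 7 @ unit cost 24 (adds 168)
shortest-cost path #6: 11→10→9→2→13 push 5 @ unit cost 28 (adds 140)
shortest-cost path #7: 11→4→14→2→13 push 2 @ unit cost 30 (adds 60)
shortest-cost path #8: 11→7→14→2→13 push 1 @ unit cost 30 (adds 30)
shortest-cost path #9: 11→10→6→9→5→2→13 push 7 @ unit cost 52 (adds 364)
total cost = 1460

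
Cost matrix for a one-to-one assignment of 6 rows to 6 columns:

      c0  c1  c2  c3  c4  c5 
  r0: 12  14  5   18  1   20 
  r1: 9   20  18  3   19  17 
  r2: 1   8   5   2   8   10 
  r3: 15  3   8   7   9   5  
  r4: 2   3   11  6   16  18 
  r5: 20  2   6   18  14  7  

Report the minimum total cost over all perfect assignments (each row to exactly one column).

optimal assignment: row0→col4 (cost 1), row1→col3 (cost 3), row2→col2 (cost 5), row3→col5 (cost 5), row4→col0 (cost 2), row5→col1 (cost 2)
total = 1 + 3 + 5 + 5 + 2 + 2 = 18

Minimum assignment cost: 18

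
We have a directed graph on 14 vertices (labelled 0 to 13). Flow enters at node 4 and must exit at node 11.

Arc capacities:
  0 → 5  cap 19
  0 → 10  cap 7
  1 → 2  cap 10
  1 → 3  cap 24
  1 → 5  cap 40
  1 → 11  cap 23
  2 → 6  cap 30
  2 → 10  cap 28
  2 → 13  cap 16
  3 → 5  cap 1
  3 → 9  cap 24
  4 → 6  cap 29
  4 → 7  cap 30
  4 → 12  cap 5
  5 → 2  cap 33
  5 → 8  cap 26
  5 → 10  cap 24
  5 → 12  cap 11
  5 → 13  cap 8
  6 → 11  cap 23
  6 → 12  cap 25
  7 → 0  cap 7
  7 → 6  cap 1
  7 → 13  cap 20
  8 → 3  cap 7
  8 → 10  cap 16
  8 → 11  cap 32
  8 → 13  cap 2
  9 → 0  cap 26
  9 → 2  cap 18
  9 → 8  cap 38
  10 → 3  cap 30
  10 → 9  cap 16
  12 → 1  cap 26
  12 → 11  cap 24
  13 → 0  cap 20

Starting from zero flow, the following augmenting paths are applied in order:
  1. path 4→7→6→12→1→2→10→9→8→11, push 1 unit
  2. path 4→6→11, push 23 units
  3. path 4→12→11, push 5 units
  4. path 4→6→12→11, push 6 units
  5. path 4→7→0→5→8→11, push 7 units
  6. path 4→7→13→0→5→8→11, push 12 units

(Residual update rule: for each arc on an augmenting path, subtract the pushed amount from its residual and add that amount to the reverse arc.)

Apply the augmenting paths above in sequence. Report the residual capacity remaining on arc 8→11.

Residual capacity of (8,11): 12

after path 1 (4→7→6→12→1→2→10→9→8→11, push 1): res(8,11)=31
after path 2 (4→6→11, push 23): res(8,11)=31
after path 3 (4→12→11, push 5): res(8,11)=31
after path 4 (4→6→12→11, push 6): res(8,11)=31
after path 5 (4→7→0→5→8→11, push 7): res(8,11)=24
after path 6 (4→7→13→0→5→8→11, push 12): res(8,11)=12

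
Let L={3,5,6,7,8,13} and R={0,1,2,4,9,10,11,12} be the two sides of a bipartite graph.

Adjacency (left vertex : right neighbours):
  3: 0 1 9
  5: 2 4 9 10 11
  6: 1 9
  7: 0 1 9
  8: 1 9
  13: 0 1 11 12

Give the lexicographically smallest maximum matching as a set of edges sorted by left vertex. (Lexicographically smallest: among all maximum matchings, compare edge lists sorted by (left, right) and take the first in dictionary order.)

Lex-smallest maximum matching: {(3,0), (5,2), (6,1), (7,9), (13,11)}

|M| = 5 (so the lex-smallest maximum matching has 5 edges)
process left vertices in ascending order; for each, take the smallest-labelled available neighbour that still permits 5 edges overall, or leave it unmatched if none does
lex-smallest matching: {3-0, 5-2, 6-1, 7-9, 13-11}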